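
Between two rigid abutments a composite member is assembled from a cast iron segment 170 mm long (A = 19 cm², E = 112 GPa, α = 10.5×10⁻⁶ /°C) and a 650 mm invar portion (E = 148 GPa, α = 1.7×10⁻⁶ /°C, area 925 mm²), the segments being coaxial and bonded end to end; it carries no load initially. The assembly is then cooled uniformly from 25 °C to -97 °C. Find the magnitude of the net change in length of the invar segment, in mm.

|ΔL| ≈ 0.167 mm

With the walls removed the bar would change length by δ_free = Σ αᵢΔT Lᵢ = 10.5×10⁻⁶×122×170 + 1.7×10⁻⁶×122×650 = 0.3526 mm.
The walls prevent any net length change, so an axial force P (same in every segment) develops. Compatibility: P · Σ Lᵢ/(AᵢEᵢ) = δ_free.
The series flexibility is Σ Lᵢ/(AᵢEᵢ) = 170/(1900×112×10³) + 650/(925×148×10³) = 5.547×10⁻⁶ mm/N.
So P = 0.3526 / 5.547×10⁻⁶ = 63.56 kN, tensile.
For the invar segment, free thermal change = 1.7×10⁻⁶×122×650 = 0.1348 mm and elastic change from P = 63560×650/(925×148×10³) = 0.3018 mm; these oppose, so the net change is 0.167 mm (segment lengthens).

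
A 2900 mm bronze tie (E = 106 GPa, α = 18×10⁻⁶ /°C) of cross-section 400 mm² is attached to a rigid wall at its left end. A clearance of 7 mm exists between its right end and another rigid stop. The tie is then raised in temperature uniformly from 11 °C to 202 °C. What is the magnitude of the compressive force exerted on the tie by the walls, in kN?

Free thermal elongation = αΔT L = 18×10⁻⁶ × 191 × 2900 = 9.97 mm.
The gap closes (δ_free > 7 mm) and the wall then resists a further 9.97 − 7 = 2.97 mm of expansion.
So σ = E(δ_free − g)/L = 106×10³ × 2.97/2900 = 108.6 MPa.
P = σA = 108.6 × 400 = 43.43 kN.

P ≈ 43.4 kN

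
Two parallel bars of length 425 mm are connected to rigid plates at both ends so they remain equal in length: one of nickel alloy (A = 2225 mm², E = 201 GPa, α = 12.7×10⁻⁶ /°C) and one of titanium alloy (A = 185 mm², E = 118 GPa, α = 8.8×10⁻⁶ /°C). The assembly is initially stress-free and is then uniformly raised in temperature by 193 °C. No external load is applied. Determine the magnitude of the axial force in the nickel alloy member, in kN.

Both members must finish at the same length. With the larger α, the nickel alloy tends to over-expand; the plates restrain it, putting the nickel alloy in compression and the titanium alloy in tension. With no external load the two internal forces are equal and opposite, magnitude P.
Equating the net (thermal + elastic) strains gives |α₁ − α₂|·ΔT = P·[1/(A₁E₁) + 1/(A₂E₂)].
|α₁ − α₂|·ΔT = 3.9×10⁻⁶ × 193 = 0.0007527.
1/(A₁E₁) + 1/(A₂E₂) = 1/(2225×201×10³) + 1/(185×118×10³) = 4.804×10⁻⁸ N⁻¹.
P = 0.0007527 / 4.804×10⁻⁸ = 15670 N = 15.67 kN.

P ≈ 15.7 kN (compressive in the nickel alloy)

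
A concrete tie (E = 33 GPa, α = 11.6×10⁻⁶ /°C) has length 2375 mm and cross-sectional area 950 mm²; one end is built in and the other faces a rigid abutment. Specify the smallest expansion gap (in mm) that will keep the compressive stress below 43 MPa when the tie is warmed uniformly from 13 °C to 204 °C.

With no wall the tie would lengthen by αΔT L = 11.6×10⁻⁶ × 191 × 2375 = 5.262 mm.
At the allowable stress the elastic shortening the wall may impose is σL/E = 43 × 2375 / (33×10³) = 3.095 mm.
The gap must absorb the remainder: g_min = 5.262 − 3.095 = 2.167 mm.

g ≈ 2.17 mm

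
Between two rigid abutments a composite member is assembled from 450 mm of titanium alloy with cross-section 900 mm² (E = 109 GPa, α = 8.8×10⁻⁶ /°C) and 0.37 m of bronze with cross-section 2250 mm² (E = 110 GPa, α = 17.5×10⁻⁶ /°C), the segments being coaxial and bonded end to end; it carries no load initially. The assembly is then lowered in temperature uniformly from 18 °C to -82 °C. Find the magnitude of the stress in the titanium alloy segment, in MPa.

σ ≈ 191 MPa (tensile)

Free thermal contraction of the whole bar: Σ αᵢΔT Lᵢ = 8.8×10⁻⁶×100×450 + 17.5×10⁻⁶×100×370 = 1.043 mm.
The rigid supports impose zero overall length change; the single axial force P common to all segments must satisfy P Σ Lᵢ/(AᵢEᵢ) = δ_free.
Σ Lᵢ/(AᵢEᵢ) = 450/(900×109×10³) + 370/(2250×110×10³) = 6.082×10⁻⁶ mm/N.
So P = 1.043 / 6.082×10⁻⁶ = 171.6 kN, tensile.
σ_{titanium alloy} = P / A = 171600 / 900 = 190.6 MPa.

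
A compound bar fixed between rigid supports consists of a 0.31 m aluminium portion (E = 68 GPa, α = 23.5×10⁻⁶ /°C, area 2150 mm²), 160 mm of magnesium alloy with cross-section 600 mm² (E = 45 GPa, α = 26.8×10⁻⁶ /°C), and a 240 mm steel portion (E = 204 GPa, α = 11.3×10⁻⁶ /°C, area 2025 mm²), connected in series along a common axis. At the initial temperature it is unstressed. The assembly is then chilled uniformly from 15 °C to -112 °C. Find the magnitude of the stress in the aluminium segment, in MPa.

With the walls removed the bar would change length by δ_free = Σ αᵢΔT Lᵢ = 23.5×10⁻⁶×127×310 + 26.8×10⁻⁶×127×160 + 11.3×10⁻⁶×127×240 = 1.814 mm.
Since the ends are fixed, an axial force P builds up, equal in every segment, with P · Σ Lᵢ/(AᵢEᵢ) = δ_free.
The series flexibility is Σ Lᵢ/(AᵢEᵢ) = 310/(2150×68×10³) + 160/(600×45×10³) + 240/(2025×204×10³) = 8.627×10⁻⁶ mm/N.
P = 1.814 / 8.627×10⁻⁶ = 210300 N = 210.3 kN, tensile.
σ_{aluminium} = P / A = 210300 / 2150 = 97.81 MPa.

σ ≈ 97.8 MPa (tensile)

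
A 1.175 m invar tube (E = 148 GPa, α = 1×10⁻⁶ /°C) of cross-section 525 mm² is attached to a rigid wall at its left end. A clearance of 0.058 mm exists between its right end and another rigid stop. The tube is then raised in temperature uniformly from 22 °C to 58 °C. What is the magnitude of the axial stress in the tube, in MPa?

Free thermal elongation = αΔT L = 1×10⁻⁶ × 36 × 1175 = 0.0423 mm.
This is smaller than the 0.058 mm clearance, so the tube expands freely without reaching the stop — the stress is zero.

σ ≈ 0 MPa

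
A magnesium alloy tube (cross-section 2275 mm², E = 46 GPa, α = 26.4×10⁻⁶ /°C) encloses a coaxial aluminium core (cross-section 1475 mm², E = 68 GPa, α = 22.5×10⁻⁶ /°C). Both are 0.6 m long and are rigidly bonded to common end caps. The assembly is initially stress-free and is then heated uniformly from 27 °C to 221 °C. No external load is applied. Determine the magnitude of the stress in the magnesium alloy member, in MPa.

The magnesium alloy has the larger α, so on heating it would change length more than the aluminium if both were free. The rigid plates force a common final length, so the magnesium alloy is put into compression and the aluminium into tension, with equal and opposite forces P (no external load).
Equating the net (thermal + elastic) strains gives |α₁ − α₂|·ΔT = P·[1/(A₁E₁) + 1/(A₂E₂)].
|α₁ − α₂|·ΔT = 3.9×10⁻⁶ × 194 = 0.0007566.
1/(A₁E₁) + 1/(A₂E₂) = 1/(2275×46×10³) + 1/(1475×68×10³) = 1.953×10⁻⁸ N⁻¹.
P = 0.0007566 / 1.953×10⁻⁸ = 38750 N = 38.75 kN.
σ_{magnesium alloy} = P/A₁ = 38750/2275 = 17.03 MPa, compressive.

σ ≈ 17 MPa (compressive)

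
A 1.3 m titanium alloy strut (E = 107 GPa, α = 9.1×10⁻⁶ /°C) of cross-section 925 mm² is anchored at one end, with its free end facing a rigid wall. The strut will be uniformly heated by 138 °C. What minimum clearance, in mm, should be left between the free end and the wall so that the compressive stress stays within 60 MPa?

With no wall the strut would lengthen by αΔT L = 9.1×10⁻⁶ × 138 × 1300 = 1.633 mm.
A stress of 60 MPa corresponds to the wall pushing the strut back by σL/E = 60×1300/(107×10³) = 0.729 mm.
The gap must absorb the remainder: g_min = 1.633 − 0.729 = 0.9036 mm.

g ≈ 0.904 mm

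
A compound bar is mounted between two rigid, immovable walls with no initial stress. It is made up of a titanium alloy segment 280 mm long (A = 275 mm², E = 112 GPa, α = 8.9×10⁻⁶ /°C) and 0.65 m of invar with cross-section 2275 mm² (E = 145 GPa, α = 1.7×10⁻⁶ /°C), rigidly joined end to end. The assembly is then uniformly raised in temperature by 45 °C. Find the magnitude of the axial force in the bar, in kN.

With the walls removed the bar would change length by δ_free = Σ αᵢΔT Lᵢ = 8.9×10⁻⁶×45×280 + 1.7×10⁻⁶×45×650 = 0.1619 mm.
The walls prevent any net length change, so an axial force P (same in every segment) develops. Compatibility: P · Σ Lᵢ/(AᵢEᵢ) = δ_free.
Σ Lᵢ/(AᵢEᵢ) = 280/(275×112×10³) + 650/(2275×145×10³) = 1.106×10⁻⁵ mm/N.
P = 0.1619 / 1.106×10⁻⁵ = 14630 N = 14.63 kN, compressive.

P ≈ 14.6 kN (compressive)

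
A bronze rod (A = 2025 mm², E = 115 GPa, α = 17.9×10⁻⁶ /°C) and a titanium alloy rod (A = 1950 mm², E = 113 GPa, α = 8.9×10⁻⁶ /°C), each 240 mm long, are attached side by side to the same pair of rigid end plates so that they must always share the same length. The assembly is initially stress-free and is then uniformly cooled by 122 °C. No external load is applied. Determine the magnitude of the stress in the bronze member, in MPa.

The bronze has the larger α, so on cooling it would change length more than the titanium alloy if both were free. The rigid plates force a common final length, so the bronze is put into tension and the titanium alloy into compression, with equal and opposite forces P (no external load).
Setting the final lengths equal and cancelling L: (α₁ − α₂)ΔT = P/(A₁E₁) + P/(A₂E₂).
|α₁ − α₂|·ΔT = 9×10⁻⁶ × 122 = 0.001098.
1/(A₁E₁) + 1/(A₂E₂) = 1/(2025×115×10³) + 1/(1950×113×10³) = 8.832×10⁻⁹ N⁻¹.
So P = 0.001098 / 8.832×10⁻⁹ = 124.3 kN.
σ_{bronze} = P/A₁ = 124300/2025 = 61.39 MPa, tensile.

σ ≈ 61.4 MPa (tensile)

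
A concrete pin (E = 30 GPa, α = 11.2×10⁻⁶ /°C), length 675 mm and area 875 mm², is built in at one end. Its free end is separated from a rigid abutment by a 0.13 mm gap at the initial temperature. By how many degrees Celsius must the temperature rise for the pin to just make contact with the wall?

The gap closes when αΔT L = 0.13 mm, since the pin is still unstressed at that instant.
ΔT = 0.13 / (11.2×10⁻⁶ × 675) = 17.2 °C.

ΔT ≈ 17.2 °C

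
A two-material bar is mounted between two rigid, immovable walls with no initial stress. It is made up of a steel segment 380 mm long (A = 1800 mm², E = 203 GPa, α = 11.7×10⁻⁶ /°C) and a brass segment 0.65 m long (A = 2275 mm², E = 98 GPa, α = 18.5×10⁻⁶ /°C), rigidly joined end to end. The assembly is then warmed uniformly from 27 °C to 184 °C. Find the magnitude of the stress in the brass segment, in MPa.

σ ≈ 287 MPa (compressive)

If the supports were absent, the total length change would be Σ αᵢΔT Lᵢ = 11.7×10⁻⁶×157×380 + 18.5×10⁻⁶×157×650 = 2.586 mm.
Since the ends are fixed, an axial force P builds up, equal in every segment, with P · Σ Lᵢ/(AᵢEᵢ) = δ_free.
Σ Lᵢ/(AᵢEᵢ) = 380/(1800×203×10³) + 650/(2275×98×10³) = 3.955×10⁻⁶ mm/N.
P = 2.586 / 3.955×10⁻⁶ = 653800 N = 653.8 kN, compressive.
σ_{brass} = P / A = 653800 / 2275 = 287.4 MPa.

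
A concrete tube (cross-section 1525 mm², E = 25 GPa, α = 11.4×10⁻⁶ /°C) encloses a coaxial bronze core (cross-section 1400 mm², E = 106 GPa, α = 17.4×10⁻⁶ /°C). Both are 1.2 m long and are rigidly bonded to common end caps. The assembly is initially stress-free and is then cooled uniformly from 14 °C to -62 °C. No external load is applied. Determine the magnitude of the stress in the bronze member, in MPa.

The bronze has the larger α, so on cooling it would change length more than the concrete if both were free. The rigid plates force a common final length, so the bronze is put into tension and the concrete into compression, with equal and opposite forces P (no external load).
Compatibility of the two members (thermal + elastic change equal): (α₁ − α₂)ΔT = P·[1/(A₁E₁) + 1/(A₂E₂)].
|α₁ − α₂|·ΔT = 6×10⁻⁶ × 76 = 0.000456.
1/(A₁E₁) + 1/(A₂E₂) = 1/(1525×25×10³) + 1/(1400×106×10³) = 3.297×10⁻⁸ N⁻¹.
So P = 0.000456 / 3.297×10⁻⁸ = 13.83 kN.
σ_{bronze} = P/A₂ = 13830/1400 = 9.88 MPa, tensile.

σ ≈ 9.88 MPa (tensile)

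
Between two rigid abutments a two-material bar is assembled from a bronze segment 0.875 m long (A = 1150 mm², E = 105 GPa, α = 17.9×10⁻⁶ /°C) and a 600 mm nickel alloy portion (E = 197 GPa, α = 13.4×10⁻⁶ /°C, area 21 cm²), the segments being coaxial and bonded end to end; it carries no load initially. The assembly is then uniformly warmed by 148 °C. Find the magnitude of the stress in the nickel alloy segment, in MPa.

If the supports were absent, the total length change would be Σ αᵢΔT Lᵢ = 17.9×10⁻⁶×148×875 + 13.4×10⁻⁶×148×600 = 3.508 mm.
The rigid supports impose zero overall length change; the single axial force P common to all segments must satisfy P Σ Lᵢ/(AᵢEᵢ) = δ_free.
The series flexibility is Σ Lᵢ/(AᵢEᵢ) = 875/(1150×105×10³) + 600/(2100×197×10³) = 8.697×10⁻⁶ mm/N.
P = 3.508 / 8.697×10⁻⁶ = 403400 N = 403.4 kN, compressive.
σ_{nickel alloy} = P / A = 403400 / 2100 = 192.1 MPa.

σ ≈ 192 MPa (compressive)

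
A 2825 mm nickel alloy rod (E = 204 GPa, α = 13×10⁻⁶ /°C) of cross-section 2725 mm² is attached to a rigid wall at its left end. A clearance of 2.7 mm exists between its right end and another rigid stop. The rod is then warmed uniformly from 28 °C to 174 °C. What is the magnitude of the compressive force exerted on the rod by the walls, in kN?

P ≈ 524 kN

If the wall were absent the rod would grow by αΔT L = 13×10⁻⁶ × 146 × 2825 = 5.362 mm.
This exceeds the 2.7 mm gap, so the wall pushes back. The portion of expansion that must be recovered elastically is δ_free − gap = 5.362 − 2.7 = 2.662 mm.
So σ = E(δ_free − g)/L = 204×10³ × 2.662/2825 = 192.2 MPa.
P = σA = 192.2 × 2725 = 523.8 kN.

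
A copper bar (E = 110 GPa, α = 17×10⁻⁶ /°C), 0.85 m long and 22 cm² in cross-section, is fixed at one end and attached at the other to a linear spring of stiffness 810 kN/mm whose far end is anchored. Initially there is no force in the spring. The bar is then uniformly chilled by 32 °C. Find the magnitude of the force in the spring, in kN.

P ≈ 97.4 kN

Free thermal contraction: δ_free = αΔT L = 17×10⁻⁶ × 32 × 850 = 0.4624 mm.
With a force P in the spring, the elastic change of the bar is PL/(AE) and that of the spring is P/k; compatibility requires their sum to equal δ_free.
So P = δ_free / [L/(AE) + 1/k] = 0.4624 / [ 850/(2200×110×10³) + 1/(810×10³) ].
P = 0.4624 / 4.747×10⁻⁶ = 97410 N.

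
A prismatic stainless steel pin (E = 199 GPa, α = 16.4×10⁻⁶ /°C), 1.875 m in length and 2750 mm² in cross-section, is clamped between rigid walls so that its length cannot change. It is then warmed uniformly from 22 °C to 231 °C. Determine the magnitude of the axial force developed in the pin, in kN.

P ≈ 1880 kN (compressive)

With zero net strain, σ = E·αΔT = 199 GPa × 16.4×10⁻⁶ × 209 = 682.1 MPa.
P = AEαΔT = 2750 × 199×10³ × 16.4×10⁻⁶ × 209 = 1876 kN (compressive).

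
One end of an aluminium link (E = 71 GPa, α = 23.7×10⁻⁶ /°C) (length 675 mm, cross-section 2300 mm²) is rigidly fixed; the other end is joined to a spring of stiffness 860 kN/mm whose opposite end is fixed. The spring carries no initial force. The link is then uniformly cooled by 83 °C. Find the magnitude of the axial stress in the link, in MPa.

If the spring were absent the link would shorten by αΔT L = 23.7×10⁻⁶ × 83 × 675 = 1.328 mm.
With a force P in the spring, the elastic change of the link is PL/(AE) and that of the spring is P/k; compatibility requires their sum to equal δ_free.
So P = δ_free / [L/(AE) + 1/k] = 1.328 / [ 675/(2300×71×10³) + 1/(860×10³) ].
P = 1.328 / 5.296×10⁻⁶ = 250700 N.
σ = P/A = 250700/2300 = 109 MPa.

σ ≈ 109 MPa (tensile)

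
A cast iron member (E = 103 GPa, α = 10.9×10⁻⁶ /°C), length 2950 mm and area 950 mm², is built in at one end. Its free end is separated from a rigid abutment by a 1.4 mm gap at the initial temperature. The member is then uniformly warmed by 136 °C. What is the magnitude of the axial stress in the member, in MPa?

σ ≈ 104 MPa (compressive)

Free thermal elongation = αΔT L = 10.9×10⁻⁶ × 136 × 2950 = 4.373 mm.
The gap closes (δ_free > 1.4 mm) and the wall then resists a further 4.373 − 1.4 = 2.973 mm of expansion.
That suppressed elongation corresponds to σ = E·Δ/L = 103×10³ × 2.973/2950 = 103.8 MPa.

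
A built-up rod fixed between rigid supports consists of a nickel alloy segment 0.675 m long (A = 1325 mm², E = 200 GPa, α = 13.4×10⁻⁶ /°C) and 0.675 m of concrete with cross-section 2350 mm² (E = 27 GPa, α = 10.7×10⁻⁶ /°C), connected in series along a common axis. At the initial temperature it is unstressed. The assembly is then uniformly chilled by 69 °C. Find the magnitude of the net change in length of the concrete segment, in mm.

|ΔL| ≈ 0.407 mm

If the supports were absent, the total length change would be Σ αᵢΔT Lᵢ = 13.4×10⁻⁶×69×675 + 10.7×10⁻⁶×69×675 = 1.122 mm.
Since the ends are fixed, an axial force P builds up, equal in every segment, with P · Σ Lᵢ/(AᵢEᵢ) = δ_free.
The series flexibility is Σ Lᵢ/(AᵢEᵢ) = 675/(1325×200×10³) + 675/(2350×27×10³) = 1.319×10⁻⁵ mm/N.
P = 1.122 / 1.319×10⁻⁵ = 85130 N = 85.13 kN, tensile.
For the concrete segment, free thermal change = 10.7×10⁻⁶×69×675 = 0.4984 mm and elastic change from P = 85130×675/(2350×27×10³) = 0.9056 mm; these oppose, so the net change is 0.407 mm (segment lengthens).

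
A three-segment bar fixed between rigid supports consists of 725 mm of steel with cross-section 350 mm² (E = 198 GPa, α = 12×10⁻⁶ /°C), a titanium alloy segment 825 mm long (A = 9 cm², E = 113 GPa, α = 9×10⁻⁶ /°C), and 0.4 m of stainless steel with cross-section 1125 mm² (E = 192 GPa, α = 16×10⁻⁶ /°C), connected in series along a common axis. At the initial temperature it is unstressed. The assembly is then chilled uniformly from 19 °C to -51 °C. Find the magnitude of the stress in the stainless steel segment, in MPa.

σ ≈ 68.6 MPa (tensile)

With the walls removed the bar would change length by δ_free = Σ αᵢΔT Lᵢ = 12×10⁻⁶×70×725 + 9×10⁻⁶×70×825 + 16×10⁻⁶×70×400 = 1.577 mm.
The rigid supports impose zero overall length change; the single axial force P common to all segments must satisfy P Σ Lᵢ/(AᵢEᵢ) = δ_free.
Σ Lᵢ/(AᵢEᵢ) = 725/(350×198×10³) + 825/(900×113×10³) + 400/(1125×192×10³) = 2.043×10⁻⁵ mm/N.
P = 1.577 / 2.043×10⁻⁵ = 77190 N = 77.19 kN, tensile.
σ_{stainless steel} = P / A = 77190 / 1125 = 68.62 MPa.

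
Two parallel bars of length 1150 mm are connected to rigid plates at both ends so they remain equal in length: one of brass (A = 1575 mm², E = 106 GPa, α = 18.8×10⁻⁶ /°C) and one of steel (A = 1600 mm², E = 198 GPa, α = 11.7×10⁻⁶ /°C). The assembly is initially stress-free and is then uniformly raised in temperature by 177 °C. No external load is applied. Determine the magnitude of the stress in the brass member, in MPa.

σ ≈ 87.2 MPa (compressive)

The brass has the larger α, so on heating it would change length more than the steel if both were free. The rigid plates force a common final length, so the brass is put into compression and the steel into tension, with equal and opposite forces P (no external load).
Equating the net (thermal + elastic) strains gives |α₁ − α₂|·ΔT = P·[1/(A₁E₁) + 1/(A₂E₂)].
|α₁ − α₂|·ΔT = 7.1×10⁻⁶ × 177 = 0.001257.
1/(A₁E₁) + 1/(A₂E₂) = 1/(1575×106×10³) + 1/(1600×198×10³) = 9.146×10⁻⁹ N⁻¹.
P = 0.001257 / 9.146×10⁻⁹ = 137400 N = 137.4 kN.
σ_{brass} = P/A₁ = 137400/1575 = 87.24 MPa, compressive.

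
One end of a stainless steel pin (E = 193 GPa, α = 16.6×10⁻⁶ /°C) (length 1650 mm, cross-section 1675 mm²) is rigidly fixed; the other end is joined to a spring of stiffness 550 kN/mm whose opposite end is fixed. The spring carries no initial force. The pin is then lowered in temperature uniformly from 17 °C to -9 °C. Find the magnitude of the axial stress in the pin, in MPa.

Free thermal contraction: δ_free = αΔT L = 16.6×10⁻⁶ × 26 × 1650 = 0.7121 mm.
Let P be the tensile force in the spring. The pin extends elastically by PL/(AE) and the spring stretches by P/k; together these equal δ_free.
So P = δ_free / [L/(AE) + 1/k] = 0.7121 / [ 1650/(1675×193×10³) + 1/(550×10³) ].
P = 0.7121 / 6.922×10⁻⁶ = 102900 N.
σ = P/A = 102900/1675 = 61.42 MPa.

σ ≈ 61.4 MPa (tensile)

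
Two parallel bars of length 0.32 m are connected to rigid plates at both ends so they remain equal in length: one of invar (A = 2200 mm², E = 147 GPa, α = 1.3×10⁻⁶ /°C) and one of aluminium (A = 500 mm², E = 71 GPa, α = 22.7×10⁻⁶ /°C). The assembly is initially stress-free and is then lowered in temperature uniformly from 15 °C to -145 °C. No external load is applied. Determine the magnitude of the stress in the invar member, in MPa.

Equilibrium of a rigid end plate with no external load gives equal and opposite internal forces ±P in the two members. Since α_{aluminium} > α_{invar}, cooling drives the aluminium into tension and the invar into compression.
Compatibility of the two members (thermal + elastic change equal): (α₁ − α₂)ΔT = P·[1/(A₁E₁) + 1/(A₂E₂)].
|α₁ − α₂|·ΔT = 21.4×10⁻⁶ × 160 = 0.003424.
1/(A₁E₁) + 1/(A₂E₂) = 1/(2200×147×10³) + 1/(500×71×10³) = 3.126×10⁻⁸ N⁻¹.
So P = 0.003424 / 3.126×10⁻⁸ = 109.5 kN.
σ_{invar} = P/A₁ = 109500/2200 = 49.79 MPa, compressive.

σ ≈ 49.8 MPa (compressive)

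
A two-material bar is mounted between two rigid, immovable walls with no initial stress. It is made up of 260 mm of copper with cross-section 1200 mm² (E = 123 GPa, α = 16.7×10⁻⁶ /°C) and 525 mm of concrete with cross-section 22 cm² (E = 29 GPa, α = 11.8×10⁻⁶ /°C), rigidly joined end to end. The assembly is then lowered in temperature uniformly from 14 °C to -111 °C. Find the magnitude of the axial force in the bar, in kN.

Free thermal contraction of the whole bar: Σ αᵢΔT Lᵢ = 16.7×10⁻⁶×125×260 + 11.8×10⁻⁶×125×525 = 1.317 mm.
Since the ends are fixed, an axial force P builds up, equal in every segment, with P · Σ Lᵢ/(AᵢEᵢ) = δ_free.
The series flexibility is Σ Lᵢ/(AᵢEᵢ) = 260/(1200×123×10³) + 525/(2200×29×10³) = 9.99×10⁻⁶ mm/N.
P = 1.317 / 9.99×10⁻⁶ = 131800 N = 131.8 kN, tensile.

P ≈ 132 kN (tensile)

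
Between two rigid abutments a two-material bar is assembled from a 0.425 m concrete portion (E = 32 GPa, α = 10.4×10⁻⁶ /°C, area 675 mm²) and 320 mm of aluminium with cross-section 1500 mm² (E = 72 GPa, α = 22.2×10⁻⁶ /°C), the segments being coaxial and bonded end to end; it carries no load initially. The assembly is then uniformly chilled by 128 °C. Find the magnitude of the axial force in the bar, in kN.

If the supports were absent, the total length change would be Σ αᵢΔT Lᵢ = 10.4×10⁻⁶×128×425 + 22.2×10⁻⁶×128×320 = 1.475 mm.
Since the ends are fixed, an axial force P builds up, equal in every segment, with P · Σ Lᵢ/(AᵢEᵢ) = δ_free.
Σ Lᵢ/(AᵢEᵢ) = 425/(675×32×10³) + 320/(1500×72×10³) = 2.264×10⁻⁵ mm/N.
Hence P = δ_free / Σ(L/AE) = 1.475/2.264×10⁻⁵ = 65.16 kN (tensile).

P ≈ 65.2 kN (tensile)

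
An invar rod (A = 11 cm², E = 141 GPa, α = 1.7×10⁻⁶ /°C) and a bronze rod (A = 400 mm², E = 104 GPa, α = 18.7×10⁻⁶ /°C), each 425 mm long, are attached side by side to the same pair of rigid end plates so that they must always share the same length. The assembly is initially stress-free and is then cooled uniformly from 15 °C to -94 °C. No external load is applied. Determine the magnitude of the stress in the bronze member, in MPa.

Both members must finish at the same length. With the larger α, the bronze tends to over-contract; the plates restrain it, putting the bronze in tension and the invar in compression. With no external load the two internal forces are equal and opposite, magnitude P.
Setting the final lengths equal and cancelling L: (α₁ − α₂)ΔT = P/(A₁E₁) + P/(A₂E₂).
|α₁ − α₂|·ΔT = 17×10⁻⁶ × 109 = 0.001853.
1/(A₁E₁) + 1/(A₂E₂) = 1/(1100×141×10³) + 1/(400×104×10³) = 3.049×10⁻⁸ N⁻¹.
P = 0.001853 / 3.049×10⁻⁸ = 60780 N = 60.78 kN.
σ_{bronze} = P/A₂ = 60780/400 = 152 MPa, tensile.

σ ≈ 152 MPa (tensile)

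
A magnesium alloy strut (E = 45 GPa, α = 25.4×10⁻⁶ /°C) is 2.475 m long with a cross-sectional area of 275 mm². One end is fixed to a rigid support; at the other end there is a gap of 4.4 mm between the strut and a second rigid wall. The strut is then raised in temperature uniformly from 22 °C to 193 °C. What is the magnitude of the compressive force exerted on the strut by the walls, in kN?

Free thermal elongation = αΔT L = 25.4×10⁻⁶ × 171 × 2475 = 10.75 mm.
This exceeds the 4.4 mm gap, so the wall pushes back. The portion of expansion that must be recovered elastically is δ_free − gap = 10.75 − 4.4 = 6.35 mm.
So σ = E(δ_free − g)/L = 45×10³ × 6.35/2475 = 115.5 MPa.
P = σA = 115.5 × 275 = 31.75 kN.

P ≈ 31.7 kN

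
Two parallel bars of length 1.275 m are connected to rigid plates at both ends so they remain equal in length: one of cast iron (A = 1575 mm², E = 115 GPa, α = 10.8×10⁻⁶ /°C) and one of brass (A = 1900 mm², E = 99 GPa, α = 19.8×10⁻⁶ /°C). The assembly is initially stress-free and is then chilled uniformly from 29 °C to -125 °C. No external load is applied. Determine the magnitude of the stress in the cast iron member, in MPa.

σ ≈ 81.2 MPa (compressive)

Equilibrium of a rigid end plate with no external load gives equal and opposite internal forces ±P in the two members. Since α_{brass} > α_{cast iron}, cooling drives the brass into tension and the cast iron into compression.
Setting the final lengths equal and cancelling L: (α₁ − α₂)ΔT = P/(A₁E₁) + P/(A₂E₂).
|α₁ − α₂|·ΔT = 9×10⁻⁶ × 154 = 0.001386.
1/(A₁E₁) + 1/(A₂E₂) = 1/(1575×115×10³) + 1/(1900×99×10³) = 1.084×10⁻⁸ N⁻¹.
So P = 0.001386 / 1.084×10⁻⁸ = 127.9 kN.
σ_{cast iron} = P/A₁ = 127900/1575 = 81.2 MPa, compressive.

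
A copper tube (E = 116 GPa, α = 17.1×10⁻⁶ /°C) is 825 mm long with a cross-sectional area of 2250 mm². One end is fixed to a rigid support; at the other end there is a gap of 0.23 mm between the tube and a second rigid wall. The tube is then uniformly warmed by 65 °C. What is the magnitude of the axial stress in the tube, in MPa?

σ ≈ 96.6 MPa (compressive)

Free thermal elongation = αΔT L = 17.1×10⁻⁶ × 65 × 825 = 0.917 mm.
After closing the 0.23 mm clearance, 0.917 − 0.23 = 0.687 mm of expansion remains to be suppressed by the wall.
That suppressed elongation corresponds to σ = E·Δ/L = 116×10³ × 0.687/825 = 96.59 MPa.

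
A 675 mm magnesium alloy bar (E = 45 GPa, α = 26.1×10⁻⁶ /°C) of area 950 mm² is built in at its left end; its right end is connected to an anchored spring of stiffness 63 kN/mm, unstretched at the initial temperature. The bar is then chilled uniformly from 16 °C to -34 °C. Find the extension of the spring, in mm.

Free thermal contraction: δ_free = αΔT L = 26.1×10⁻⁶ × 50 × 675 = 0.8809 mm.
With a force P in the spring, the elastic change of the bar is PL/(AE) and that of the spring is P/k; compatibility requires their sum to equal δ_free.
P [ L/(AE) + 1/k ] = δ_free → P [ 675/(950×45×10³) + 1/(63×10³) ] = 0.8809.
P = 0.8809 / 3.166×10⁻⁵ = 27820 N.
Spring extension = P/k = 27820/(63×10³) = 0.4416 mm.

δ ≈ 0.442 mm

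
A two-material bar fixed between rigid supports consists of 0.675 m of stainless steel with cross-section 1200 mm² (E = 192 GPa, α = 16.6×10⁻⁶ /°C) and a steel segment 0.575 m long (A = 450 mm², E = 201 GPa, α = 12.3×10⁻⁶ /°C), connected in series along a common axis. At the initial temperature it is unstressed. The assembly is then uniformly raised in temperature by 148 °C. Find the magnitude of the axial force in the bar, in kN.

With the walls removed the bar would change length by δ_free = Σ αᵢΔT Lᵢ = 16.6×10⁻⁶×148×675 + 12.3×10⁻⁶×148×575 = 2.705 mm.
Since the ends are fixed, an axial force P builds up, equal in every segment, with P · Σ Lᵢ/(AᵢEᵢ) = δ_free.
Σ Lᵢ/(AᵢEᵢ) = 675/(1200×192×10³) + 575/(450×201×10³) = 9.287×10⁻⁶ mm/N.
P = 2.705 / 9.287×10⁻⁶ = 291300 N = 291.3 kN, compressive.

P ≈ 291 kN (compressive)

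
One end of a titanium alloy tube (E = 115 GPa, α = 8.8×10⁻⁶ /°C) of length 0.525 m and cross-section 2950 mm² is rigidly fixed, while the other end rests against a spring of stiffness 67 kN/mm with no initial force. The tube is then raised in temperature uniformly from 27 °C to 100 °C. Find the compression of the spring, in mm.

δ ≈ 0.306 mm

The unrestrained thermal change is αΔT L = 8.8×10⁻⁶ × 73 × 525 = 0.3373 mm.
Let P be the compressive force at the spring. The tube shortens elastically by PL/(AE) and the spring compresses by P/k; together these equal δ_free.
P [ L/(AE) + 1/k ] = δ_free → P [ 525/(2950×115×10³) + 1/(67×10³) ] = 0.3373.
P = 0.3373 / 1.647×10⁻⁵ = 20470 N.
Spring compression = P/k = 20470/(67×10³) = 0.3056 mm.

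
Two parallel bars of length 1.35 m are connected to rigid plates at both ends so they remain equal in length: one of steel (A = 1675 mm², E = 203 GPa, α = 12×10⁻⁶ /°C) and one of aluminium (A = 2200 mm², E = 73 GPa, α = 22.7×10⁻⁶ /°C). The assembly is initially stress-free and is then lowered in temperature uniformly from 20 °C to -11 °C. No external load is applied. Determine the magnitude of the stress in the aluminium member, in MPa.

The aluminium has the larger α, so on cooling it would change length more than the steel if both were free. The rigid plates force a common final length, so the aluminium is put into tension and the steel into compression, with equal and opposite forces P (no external load).
Equating the net (thermal + elastic) strains gives |α₁ − α₂|·ΔT = P·[1/(A₁E₁) + 1/(A₂E₂)].
|α₁ − α₂|·ΔT = 10.7×10⁻⁶ × 31 = 0.0003317.
1/(A₁E₁) + 1/(A₂E₂) = 1/(1675×203×10³) + 1/(2200×73×10³) = 9.168×10⁻⁹ N⁻¹.
P = 0.0003317 / 9.168×10⁻⁹ = 36180 N = 36.18 kN.
σ_{aluminium} = P/A₂ = 36180/2200 = 16.45 MPa, tensile.

σ ≈ 16.4 MPa (tensile)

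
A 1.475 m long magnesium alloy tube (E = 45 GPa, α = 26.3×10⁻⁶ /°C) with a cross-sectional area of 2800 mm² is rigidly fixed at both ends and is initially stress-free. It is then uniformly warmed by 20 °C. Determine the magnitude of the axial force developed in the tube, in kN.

P ≈ 66.3 kN (compressive)

With zero net strain, σ = E·αΔT = 45 GPa × 26.3×10⁻⁶ × 20 = 23.67 MPa.
P = AEαΔT = 2800 × 45×10³ × 26.3×10⁻⁶ × 20 = 66.28 kN (compressive).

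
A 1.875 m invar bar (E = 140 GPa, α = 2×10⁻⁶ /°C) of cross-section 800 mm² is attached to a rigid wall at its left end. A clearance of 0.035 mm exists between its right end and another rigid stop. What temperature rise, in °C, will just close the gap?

ΔT ≈ 9.33 °C

The gap closes when αΔT L = 0.035 mm, since the bar is still unstressed at that instant.
So ΔT = g/(αL) = 0.035/(2×10⁻⁶ × 1875) = 9.333 °C.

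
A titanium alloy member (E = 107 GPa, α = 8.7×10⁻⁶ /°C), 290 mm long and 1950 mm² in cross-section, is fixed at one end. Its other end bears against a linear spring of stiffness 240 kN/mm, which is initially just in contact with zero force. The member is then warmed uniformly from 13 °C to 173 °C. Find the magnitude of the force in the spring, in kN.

The unrestrained thermal change is αΔT L = 8.7×10⁻⁶ × 160 × 290 = 0.4037 mm.
With a force P in the spring, the elastic change of the member is PL/(AE) and that of the spring is P/k; compatibility requires their sum to equal δ_free.
P [ L/(AE) + 1/k ] = δ_free → P [ 290/(1950×107×10³) + 1/(240×10³) ] = 0.4037.
P = 0.4037 / 5.557×10⁻⁶ = 72650 N.

P ≈ 72.6 kN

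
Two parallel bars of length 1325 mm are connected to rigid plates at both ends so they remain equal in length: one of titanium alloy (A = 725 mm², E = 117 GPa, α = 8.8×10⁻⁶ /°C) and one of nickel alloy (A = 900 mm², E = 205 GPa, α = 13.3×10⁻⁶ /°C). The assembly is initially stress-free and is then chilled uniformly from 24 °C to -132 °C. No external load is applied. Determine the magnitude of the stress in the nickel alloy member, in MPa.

σ ≈ 45.3 MPa (tensile)

The nickel alloy has the larger α, so on cooling it would change length more than the titanium alloy if both were free. The rigid plates force a common final length, so the nickel alloy is put into tension and the titanium alloy into compression, with equal and opposite forces P (no external load).
Setting the final lengths equal and cancelling L: (α₁ − α₂)ΔT = P/(A₁E₁) + P/(A₂E₂).
|α₁ − α₂|·ΔT = 4.5×10⁻⁶ × 156 = 0.000702.
1/(A₁E₁) + 1/(A₂E₂) = 1/(725×117×10³) + 1/(900×205×10³) = 1.721×10⁻⁸ N⁻¹.
So P = 0.000702 / 1.721×10⁻⁸ = 40.79 kN.
σ_{nickel alloy} = P/A₂ = 40790/900 = 45.33 MPa, tensile.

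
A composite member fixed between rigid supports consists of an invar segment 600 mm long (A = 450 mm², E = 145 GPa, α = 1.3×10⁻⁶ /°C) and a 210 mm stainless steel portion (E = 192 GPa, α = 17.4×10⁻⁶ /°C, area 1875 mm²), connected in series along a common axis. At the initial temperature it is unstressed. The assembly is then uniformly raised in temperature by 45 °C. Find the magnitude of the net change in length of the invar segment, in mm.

|ΔL| ≈ 0.153 mm

With the walls removed the bar would change length by δ_free = Σ αᵢΔT Lᵢ = 1.3×10⁻⁶×45×600 + 17.4×10⁻⁶×45×210 = 0.1995 mm.
The rigid supports impose zero overall length change; the single axial force P common to all segments must satisfy P Σ Lᵢ/(AᵢEᵢ) = δ_free.
The series flexibility is Σ Lᵢ/(AᵢEᵢ) = 600/(450×145×10³) + 210/(1875×192×10³) = 9.779×10⁻⁶ mm/N.
So P = 0.1995 / 9.779×10⁻⁶ = 20.4 kN, compressive.
For the invar segment, free thermal change = 1.3×10⁻⁶×45×600 = 0.0351 mm and elastic change from P = 20400×600/(450×145×10³) = 0.1876 mm; these oppose, so the net change is 0.153 mm (segment shortens).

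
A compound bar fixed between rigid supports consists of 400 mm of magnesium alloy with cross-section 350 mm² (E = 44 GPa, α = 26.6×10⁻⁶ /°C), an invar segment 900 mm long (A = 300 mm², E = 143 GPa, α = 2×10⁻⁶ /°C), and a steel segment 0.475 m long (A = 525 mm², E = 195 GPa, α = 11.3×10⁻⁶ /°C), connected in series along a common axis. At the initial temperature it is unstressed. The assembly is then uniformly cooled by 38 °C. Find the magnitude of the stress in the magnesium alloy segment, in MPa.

σ ≈ 37.5 MPa (tensile)

Free thermal contraction of the whole bar: Σ αᵢΔT Lᵢ = 26.6×10⁻⁶×38×400 + 2×10⁻⁶×38×900 + 11.3×10⁻⁶×38×475 = 0.6767 mm.
Since the ends are fixed, an axial force P builds up, equal in every segment, with P · Σ Lᵢ/(AᵢEᵢ) = δ_free.
Σ Lᵢ/(AᵢEᵢ) = 400/(350×44×10³) + 900/(300×143×10³) + 475/(525×195×10³) = 5.159×10⁻⁵ mm/N.
P = 0.6767 / 5.159×10⁻⁵ = 13120 N = 13.12 kN, tensile.
σ_{magnesium alloy} = P / A = 13120 / 350 = 37.47 MPa.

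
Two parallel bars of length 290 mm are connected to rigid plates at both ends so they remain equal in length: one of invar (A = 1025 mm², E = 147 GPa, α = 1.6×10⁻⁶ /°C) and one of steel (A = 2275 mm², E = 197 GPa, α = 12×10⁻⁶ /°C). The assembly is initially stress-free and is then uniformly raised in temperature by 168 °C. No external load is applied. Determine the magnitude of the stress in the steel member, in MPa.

σ ≈ 86.6 MPa (compressive)

Equilibrium of a rigid end plate with no external load gives equal and opposite internal forces ±P in the two members. Since α_{steel} > α_{invar}, heating drives the steel into compression and the invar into tension.
Equating the net (thermal + elastic) strains gives |α₁ − α₂|·ΔT = P·[1/(A₁E₁) + 1/(A₂E₂)].
|α₁ − α₂|·ΔT = 10.4×10⁻⁶ × 168 = 0.001747.
1/(A₁E₁) + 1/(A₂E₂) = 1/(1025×147×10³) + 1/(2275×197×10³) = 8.868×10⁻⁹ N⁻¹.
So P = 0.001747 / 8.868×10⁻⁹ = 197 kN.
σ_{steel} = P/A₂ = 197000/2275 = 86.6 MPa, compressive.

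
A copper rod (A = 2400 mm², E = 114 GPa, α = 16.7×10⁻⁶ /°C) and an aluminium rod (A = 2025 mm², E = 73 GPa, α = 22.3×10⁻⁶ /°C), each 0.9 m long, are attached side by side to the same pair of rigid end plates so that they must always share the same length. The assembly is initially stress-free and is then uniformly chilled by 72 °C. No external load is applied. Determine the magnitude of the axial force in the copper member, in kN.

Both members must finish at the same length. With the larger α, the aluminium tends to over-contract; the plates restrain it, putting the aluminium in tension and the copper in compression. With no external load the two internal forces are equal and opposite, magnitude P.
Compatibility of the two members (thermal + elastic change equal): (α₁ − α₂)ΔT = P·[1/(A₁E₁) + 1/(A₂E₂)].
|α₁ − α₂|·ΔT = 5.6×10⁻⁶ × 72 = 0.0004032.
1/(A₁E₁) + 1/(A₂E₂) = 1/(2400×114×10³) + 1/(2025×73×10³) = 1.042×10⁻⁸ N⁻¹.
So P = 0.0004032 / 1.042×10⁻⁸ = 38.7 kN.

P ≈ 38.7 kN (compressive in the copper)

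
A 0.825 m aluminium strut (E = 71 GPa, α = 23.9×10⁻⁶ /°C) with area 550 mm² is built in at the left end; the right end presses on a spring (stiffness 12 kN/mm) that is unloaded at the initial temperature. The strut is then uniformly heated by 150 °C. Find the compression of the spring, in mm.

Free thermal expansion: δ_free = αΔT L = 23.9×10⁻⁶ × 150 × 825 = 2.958 mm.
Let P be the compressive force at the spring. The strut shortens elastically by PL/(AE) and the spring compresses by P/k; together these equal δ_free.
P [ L/(AE) + 1/k ] = δ_free → P [ 825/(550×71×10³) + 1/(12×10³) ] = 2.958.
P = 2.958 / 0.0001045 = 28310 N.
Spring compression = P/k = 28310/(12×10³) = 2.359 mm.

δ ≈ 2.36 mm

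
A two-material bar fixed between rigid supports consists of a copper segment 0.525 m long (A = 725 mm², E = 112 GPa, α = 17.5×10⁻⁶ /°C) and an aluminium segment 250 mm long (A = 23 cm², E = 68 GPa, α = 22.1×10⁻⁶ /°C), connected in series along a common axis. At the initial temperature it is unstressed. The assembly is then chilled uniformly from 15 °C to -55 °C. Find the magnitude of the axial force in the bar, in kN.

If the supports were absent, the total length change would be Σ αᵢΔT Lᵢ = 17.5×10⁻⁶×70×525 + 22.1×10⁻⁶×70×250 = 1.03 mm.
The rigid supports impose zero overall length change; the single axial force P common to all segments must satisfy P Σ Lᵢ/(AᵢEᵢ) = δ_free.
Σ Lᵢ/(AᵢEᵢ) = 525/(725×112×10³) + 250/(2300×68×10³) = 8.064×10⁻⁶ mm/N.
So P = 1.03 / 8.064×10⁻⁶ = 127.7 kN, tensile.

P ≈ 128 kN (tensile)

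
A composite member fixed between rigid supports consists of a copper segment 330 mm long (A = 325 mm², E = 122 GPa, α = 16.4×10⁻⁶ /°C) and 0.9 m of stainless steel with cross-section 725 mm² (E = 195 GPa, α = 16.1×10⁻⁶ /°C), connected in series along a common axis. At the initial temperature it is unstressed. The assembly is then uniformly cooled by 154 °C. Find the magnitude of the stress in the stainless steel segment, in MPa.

σ ≈ 288 MPa (tensile)

If the supports were absent, the total length change would be Σ αᵢΔT Lᵢ = 16.4×10⁻⁶×154×330 + 16.1×10⁻⁶×154×900 = 3.065 mm.
The walls prevent any net length change, so an axial force P (same in every segment) develops. Compatibility: P · Σ Lᵢ/(AᵢEᵢ) = δ_free.
Σ Lᵢ/(AᵢEᵢ) = 330/(325×122×10³) + 900/(725×195×10³) = 1.469×10⁻⁵ mm/N.
P = 3.065 / 1.469×10⁻⁵ = 208700 N = 208.7 kN, tensile.
σ_{stainless steel} = P / A = 208700 / 725 = 287.8 MPa.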